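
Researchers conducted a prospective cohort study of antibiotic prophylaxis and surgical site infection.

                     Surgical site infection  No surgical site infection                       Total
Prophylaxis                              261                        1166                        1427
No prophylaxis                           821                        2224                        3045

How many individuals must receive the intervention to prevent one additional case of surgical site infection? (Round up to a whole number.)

12

Risk in treated group = 261/1427 = 0.18290; risk in control = 821/3045 = 0.26962.
Absolute risk reduction = 0.26962 − 0.18290 = 0.08672
NNT = 1 / ARR = 1 / 0.08672 = 11.531 → round up → 12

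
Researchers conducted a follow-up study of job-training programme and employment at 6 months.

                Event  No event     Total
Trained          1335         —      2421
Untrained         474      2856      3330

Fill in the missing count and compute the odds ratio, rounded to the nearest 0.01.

7.41

The missing cell is in the exposed row: 2421 − 1335 = 1086.
So a = 1335, b = 1086, c = 474, d = 2856.
OR = (a·d)/(b·c) = (1335 × 2856) / (1086 × 474) = 3812760 / 514764 = 7.40681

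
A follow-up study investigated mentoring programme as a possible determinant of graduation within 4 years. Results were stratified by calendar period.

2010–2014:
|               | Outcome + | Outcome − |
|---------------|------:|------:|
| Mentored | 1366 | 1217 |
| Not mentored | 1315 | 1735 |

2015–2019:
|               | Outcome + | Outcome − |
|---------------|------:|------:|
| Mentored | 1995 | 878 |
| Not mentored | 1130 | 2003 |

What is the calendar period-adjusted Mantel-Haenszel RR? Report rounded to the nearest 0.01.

1.56

RR_MH = Σ(aᵢ·n₀ᵢ/nᵢ) / Σ(cᵢ·n₁ᵢ/nᵢ), with n₁ᵢ = aᵢ+bᵢ (exposed), n₀ᵢ = cᵢ+dᵢ (unexposed), nᵢ = n₁ᵢ+n₀ᵢ.
Stratum 1 (2010–2014): n₁ = 2583, n₀ = 3050, n = 5633; a·n₀/n = 1366·3050/5633 = 739.6236; c·n₁/n = 1315·2583/5633 = 602.9904
Stratum 2 (2015–2019): n₁ = 2873, n₀ = 3133, n = 6006; a·n₀/n = 1995·3133/6006 = 1040.6818; c·n₁/n = 1130·2873/6006 = 540.5411
RR_MH = (739.6236 + 1040.6818) / (602.9904 + 540.5411) = 1780.3055 / 1143.5315 = 1.55685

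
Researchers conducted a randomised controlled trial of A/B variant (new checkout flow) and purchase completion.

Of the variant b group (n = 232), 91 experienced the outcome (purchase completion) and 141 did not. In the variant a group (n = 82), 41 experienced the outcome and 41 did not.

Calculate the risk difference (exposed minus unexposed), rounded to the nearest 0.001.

-0.108

From the description: a = 91, b = 141, c = 41, d = 41.
Risk in exposed = 91/232 = 0.392241; risk in unexposed = 41/82 = 0.500000.
Risk difference = 0.392241 − 0.500000 = -0.107759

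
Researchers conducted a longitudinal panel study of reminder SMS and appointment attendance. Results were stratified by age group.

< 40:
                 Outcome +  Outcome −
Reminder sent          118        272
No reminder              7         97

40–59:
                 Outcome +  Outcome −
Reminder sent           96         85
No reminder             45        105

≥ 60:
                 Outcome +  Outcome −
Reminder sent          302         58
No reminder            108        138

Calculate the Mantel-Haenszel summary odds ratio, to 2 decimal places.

4.75

OR_MH = Σ(aᵢdᵢ/nᵢ) / Σ(bᵢcᵢ/nᵢ), where nᵢ is the stratum total.
Stratum 1 (< 40): n = 494; a·d/n = 118·97/494 = 23.1700; b·c/n = 272·7/494 = 3.8543
Stratum 2 (40–59): n = 331; a·d/n = 96·105/331 = 30.4532; b·c/n = 85·45/331 = 11.5559
Stratum 3 (≥ 60): n = 606; a·d/n = 302·138/606 = 68.7723; b·c/n = 58·108/606 = 10.3366
OR_MH = (23.1700 + 30.4532 + 68.7723) / (3.8543 + 11.5559 + 10.3366) = 122.3955 / 25.7468 = 4.75382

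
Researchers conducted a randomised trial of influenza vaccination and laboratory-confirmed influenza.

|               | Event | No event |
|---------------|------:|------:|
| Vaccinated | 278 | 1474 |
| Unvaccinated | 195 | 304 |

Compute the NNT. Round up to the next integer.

5

Risk in treated group = 278/1752 = 0.15868; risk in control = 195/499 = 0.39078.
Absolute risk reduction = 0.39078 − 0.15868 = 0.23211
NNT = 1 / ARR = 1 / 0.23211 = 4.308 → round up → 5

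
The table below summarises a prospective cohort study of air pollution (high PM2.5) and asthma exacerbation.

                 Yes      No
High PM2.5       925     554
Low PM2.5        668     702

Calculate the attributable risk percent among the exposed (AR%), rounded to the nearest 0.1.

22.0

Cells: a = 925, b = 554, c = 668, d = 702.
Risk in exposed = 925/1479 = 0.62542; risk in unexposed = 668/1370 = 0.48759.
RR = 0.62542/0.48759 = 1.28268
AR% = (RR − 1)/RR × 100 = (1.28268 − 1)/1.28268 × 100 = 22.0381%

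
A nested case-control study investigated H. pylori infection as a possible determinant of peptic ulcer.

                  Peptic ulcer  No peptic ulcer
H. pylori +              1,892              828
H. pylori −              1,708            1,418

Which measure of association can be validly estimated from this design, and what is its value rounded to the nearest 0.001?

1.897

Cells: a = 1892, b = 828, c = 1708, d = 1418.
This is a nested case-control study: participants were sampled on outcome status, so risks in the source population cannot be estimated directly — relative risk is not valid here. The odds ratio is the appropriate measure.
OR = (a·d)/(b·c) = (1892 × 1418) / (828 × 1708) = 2682856 / 1414224 = 1.89705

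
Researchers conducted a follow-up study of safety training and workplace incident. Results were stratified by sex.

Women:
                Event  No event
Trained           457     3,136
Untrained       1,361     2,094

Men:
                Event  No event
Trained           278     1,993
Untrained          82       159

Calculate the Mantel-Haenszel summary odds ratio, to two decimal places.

OR_MH = Σ(aᵢdᵢ/nᵢ) / Σ(bᵢcᵢ/nᵢ), where nᵢ is the stratum total.
Stratum 1 (Women): n = 7048; a·d/n = 457·2094/7048 = 135.7772; b·c/n = 3136·1361/7048 = 605.5755
Stratum 2 (Men): n = 2512; a·d/n = 278·159/2512 = 17.5963; b·c/n = 1993·82/2512 = 65.0581
OR_MH = (135.7772 + 17.5963) / (605.5755 + 65.0581) = 153.3736 / 670.6336 = 0.22870

0.23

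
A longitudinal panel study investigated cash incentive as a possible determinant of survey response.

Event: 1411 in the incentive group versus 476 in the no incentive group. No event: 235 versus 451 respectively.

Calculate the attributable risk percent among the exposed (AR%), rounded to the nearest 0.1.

40.1

From the description: a = 1411, b = 235, c = 476, d = 451.
Risk in exposed = 1411/1646 = 0.85723; risk in unexposed = 476/927 = 0.51348.
RR = 0.85723/0.51348 = 1.66944
AR% = (RR − 1)/RR × 100 = (1.66944 − 1)/1.66944 × 100 = 40.0996%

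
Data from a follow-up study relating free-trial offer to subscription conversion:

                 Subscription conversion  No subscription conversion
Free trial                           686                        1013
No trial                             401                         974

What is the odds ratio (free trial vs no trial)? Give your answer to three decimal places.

1.645

Cells: a = 686, b = 1013, c = 401, d = 974.
OR = (a·d)/(b·c) = (686 × 974) / (1013 × 401) = 668164 / 406213 = 1.64486
The odds of subscription conversion are about 1.64 times as high in the free trial group.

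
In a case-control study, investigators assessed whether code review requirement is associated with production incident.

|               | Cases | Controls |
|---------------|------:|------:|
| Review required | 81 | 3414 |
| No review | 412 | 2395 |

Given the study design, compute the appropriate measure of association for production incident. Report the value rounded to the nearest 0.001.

Cells: a = 81, b = 3414, c = 412, d = 2395.
This is a case-control study: participants were sampled on outcome status, so risks in the source population cannot be estimated directly — relative risk is not valid here. The odds ratio is the appropriate measure.
OR = (a·d)/(b·c) = (81 × 2395) / (3414 × 412) = 193995 / 1406568 = 0.13792

0.138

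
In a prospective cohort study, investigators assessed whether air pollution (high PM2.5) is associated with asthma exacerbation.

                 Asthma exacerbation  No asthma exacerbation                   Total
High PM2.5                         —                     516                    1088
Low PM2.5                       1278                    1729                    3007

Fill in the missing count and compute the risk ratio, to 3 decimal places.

The missing cell is in the exposed row: 1088 − 516 = 572.
So a = 572, b = 516, c = 1278, d = 1729.
RR = [a/(a+b)] / [c/(c+d)] = (572/1088) / (1278/3007) = 0.52574/0.42501 = 1.23700

1.237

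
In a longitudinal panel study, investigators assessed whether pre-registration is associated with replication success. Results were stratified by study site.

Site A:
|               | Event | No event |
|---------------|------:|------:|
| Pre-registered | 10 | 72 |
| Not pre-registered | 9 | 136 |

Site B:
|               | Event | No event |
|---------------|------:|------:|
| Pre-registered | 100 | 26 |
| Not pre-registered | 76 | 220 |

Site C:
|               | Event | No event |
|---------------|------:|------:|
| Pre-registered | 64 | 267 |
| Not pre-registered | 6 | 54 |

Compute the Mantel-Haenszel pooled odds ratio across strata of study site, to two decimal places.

5.76

OR_MH = Σ(aᵢdᵢ/nᵢ) / Σ(bᵢcᵢ/nᵢ), where nᵢ is the stratum total.
Stratum 1 (Site A): n = 227; a·d/n = 10·136/227 = 5.9912; b·c/n = 72·9/227 = 2.8546
Stratum 2 (Site B): n = 422; a·d/n = 100·220/422 = 52.1327; b·c/n = 26·76/422 = 4.6825
Stratum 3 (Site C): n = 391; a·d/n = 64·54/391 = 8.8389; b·c/n = 267·6/391 = 4.0972
OR_MH = (5.9912 + 52.1327 + 8.8389) / (2.8546 + 4.6825 + 4.0972) = 66.9628 / 11.6343 = 5.75564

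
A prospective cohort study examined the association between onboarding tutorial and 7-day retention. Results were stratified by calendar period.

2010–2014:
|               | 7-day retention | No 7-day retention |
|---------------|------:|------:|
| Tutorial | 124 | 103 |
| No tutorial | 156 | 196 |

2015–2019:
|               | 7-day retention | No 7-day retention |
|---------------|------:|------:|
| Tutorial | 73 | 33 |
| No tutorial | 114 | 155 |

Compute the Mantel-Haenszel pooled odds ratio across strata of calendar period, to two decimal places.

1.91

OR_MH = Σ(aᵢdᵢ/nᵢ) / Σ(bᵢcᵢ/nᵢ), where nᵢ is the stratum total.
Stratum 1 (2010–2014): n = 579; a·d/n = 124·196/579 = 41.9758; b·c/n = 103·156/579 = 27.7513
Stratum 2 (2015–2019): n = 375; a·d/n = 73·155/375 = 30.1733; b·c/n = 33·114/375 = 10.0320
OR_MH = (41.9758 + 30.1733) / (27.7513 + 10.0320) = 72.1492 / 37.7833 = 1.90955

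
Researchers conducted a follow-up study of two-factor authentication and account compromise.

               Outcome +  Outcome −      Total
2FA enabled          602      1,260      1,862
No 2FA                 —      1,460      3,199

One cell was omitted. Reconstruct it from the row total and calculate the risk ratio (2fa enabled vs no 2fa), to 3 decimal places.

The missing cell is in the unexposed row: 3199 − 1460 = 1739.
So a = 602, b = 1260, c = 1739, d = 1460.
RR = [a/(a+b)] / [c/(c+d)] = (602/1862) / (1739/3199) = 0.32331/0.54361 = 0.59475

0.595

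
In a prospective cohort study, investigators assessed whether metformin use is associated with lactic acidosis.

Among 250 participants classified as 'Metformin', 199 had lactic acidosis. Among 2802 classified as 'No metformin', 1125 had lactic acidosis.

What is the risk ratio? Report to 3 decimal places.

1.983

From the description: a = 199, b = 51, c = 1125, d = 1677.
Risk in exposed = 199/250 = 0.79600; risk in unexposed = 1125/2802 = 0.40150.
RR = 0.79600 / 0.40150 = 1.98257
The risk among the exposed is 1.98 times that among the unexposed.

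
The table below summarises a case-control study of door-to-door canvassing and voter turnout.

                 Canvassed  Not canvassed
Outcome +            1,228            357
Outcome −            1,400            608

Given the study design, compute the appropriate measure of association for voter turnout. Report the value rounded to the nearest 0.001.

Reading the table with exposure as columns: a = 1228 (Canvassed, case), b = 1400 (Canvassed, non-case), c = 357 (Not canvassed, case), d = 608.
This is a case-control study: participants were sampled on outcome status, so risks in the source population cannot be estimated directly — relative risk is not valid here. The odds ratio is the appropriate measure.
OR = (a·d)/(b·c) = (1228 × 608) / (1400 × 357) = 746624 / 499800 = 1.49385

1.494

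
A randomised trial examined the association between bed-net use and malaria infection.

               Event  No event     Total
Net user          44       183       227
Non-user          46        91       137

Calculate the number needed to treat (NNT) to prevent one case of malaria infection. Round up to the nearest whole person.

8

Risk in treated group = 44/227 = 0.19383; risk in control = 46/137 = 0.33577.
Absolute risk reduction = 0.33577 − 0.19383 = 0.14193
NNT = 1 / ARR = 1 / 0.14193 = 7.046 → round up → 8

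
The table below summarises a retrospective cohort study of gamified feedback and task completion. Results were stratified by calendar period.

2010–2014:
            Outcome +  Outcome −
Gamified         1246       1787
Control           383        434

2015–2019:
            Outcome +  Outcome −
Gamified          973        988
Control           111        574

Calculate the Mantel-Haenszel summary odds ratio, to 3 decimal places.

1.604

OR_MH = Σ(aᵢdᵢ/nᵢ) / Σ(bᵢcᵢ/nᵢ), where nᵢ is the stratum total.
Stratum 1 (2010–2014): n = 3850; a·d/n = 1246·434/3850 = 140.4582; b·c/n = 1787·383/3850 = 177.7717
Stratum 2 (2015–2019): n = 2646; a·d/n = 973·574/2646 = 211.0741; b·c/n = 988·111/2646 = 41.4467
OR_MH = (140.4582 + 211.0741) / (177.7717 + 41.4467) = 351.5323 / 219.2184 = 1.60357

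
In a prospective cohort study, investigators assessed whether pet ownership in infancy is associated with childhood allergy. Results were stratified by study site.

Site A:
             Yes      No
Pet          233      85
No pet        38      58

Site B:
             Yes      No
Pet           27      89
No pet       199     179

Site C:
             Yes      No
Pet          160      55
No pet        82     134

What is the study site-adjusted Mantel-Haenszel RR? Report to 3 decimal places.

1.326

RR_MH = Σ(aᵢ·n₀ᵢ/nᵢ) / Σ(cᵢ·n₁ᵢ/nᵢ), with n₁ᵢ = aᵢ+bᵢ (exposed), n₀ᵢ = cᵢ+dᵢ (unexposed), nᵢ = n₁ᵢ+n₀ᵢ.
Stratum 1 (Site A): n₁ = 318, n₀ = 96, n = 414; a·n₀/n = 233·96/414 = 54.0290; c·n₁/n = 38·318/414 = 29.1884
Stratum 2 (Site B): n₁ = 116, n₀ = 378, n = 494; a·n₀/n = 27·378/494 = 20.6599; c·n₁/n = 199·116/494 = 46.7287
Stratum 3 (Site C): n₁ = 215, n₀ = 216, n = 431; a·n₀/n = 160·216/431 = 80.1856; c·n₁/n = 82·215/431 = 40.9049
RR_MH = (54.0290 + 20.6599 + 80.1856) / (29.1884 + 46.7287 + 40.9049) = 154.8745 / 116.8220 = 1.32573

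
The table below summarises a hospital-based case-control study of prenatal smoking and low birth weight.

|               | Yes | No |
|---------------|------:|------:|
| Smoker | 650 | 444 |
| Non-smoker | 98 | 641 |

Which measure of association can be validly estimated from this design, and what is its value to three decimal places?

Cells: a = 650, b = 444, c = 98, d = 641.
This is a hospital-based case-control study: participants were sampled on outcome status, so risks in the source population cannot be estimated directly — relative risk is not valid here. The odds ratio is the appropriate measure.
OR = (a·d)/(b·c) = (650 × 641) / (444 × 98) = 416650 / 43512 = 9.57552

9.576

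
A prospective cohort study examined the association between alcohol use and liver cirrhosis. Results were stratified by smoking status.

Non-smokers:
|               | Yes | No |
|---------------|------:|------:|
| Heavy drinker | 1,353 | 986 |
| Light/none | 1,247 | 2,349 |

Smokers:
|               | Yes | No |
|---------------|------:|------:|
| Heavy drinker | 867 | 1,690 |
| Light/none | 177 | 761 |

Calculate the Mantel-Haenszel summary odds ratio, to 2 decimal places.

OR_MH = Σ(aᵢdᵢ/nᵢ) / Σ(bᵢcᵢ/nᵢ), where nᵢ is the stratum total.
Stratum 1 (Non-smokers): n = 5935; a·d/n = 1353·2349/5935 = 535.5008; b·c/n = 986·1247/5935 = 207.1680
Stratum 2 (Smokers): n = 3495; a·d/n = 867·761/3495 = 188.7803; b·c/n = 1690·177/3495 = 85.5880
OR_MH = (535.5008 + 188.7803) / (207.1680 + 85.5880) = 724.2810 / 292.7560 = 2.47401

2.47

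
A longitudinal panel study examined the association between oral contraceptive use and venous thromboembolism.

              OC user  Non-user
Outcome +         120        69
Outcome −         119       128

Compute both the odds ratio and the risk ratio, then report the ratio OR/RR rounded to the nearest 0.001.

1.305

Reading the table with exposure as columns: a = 120 (OC user, case), b = 119 (OC user, non-case), c = 69 (Non-user, case), d = 128.
OR = (120·128)/(119·69) = 15360/8211 = 1.87066
Risk in exposed = 120/239 = 0.50209; risk in unexposed = 69/197 = 0.35025; RR = 1.43351
OR/RR = 1.87066 / 1.43351 = 1.30495
The outcome is not rare, so the OR lies further from 1 than the RR.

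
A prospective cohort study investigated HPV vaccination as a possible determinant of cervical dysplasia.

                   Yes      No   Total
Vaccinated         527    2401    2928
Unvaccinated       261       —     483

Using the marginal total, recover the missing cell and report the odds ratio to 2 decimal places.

0.19

The missing cell is in the unexposed row: 483 − 261 = 222.
So a = 527, b = 2401, c = 261, d = 222.
OR = (a·d)/(b·c) = (527 × 222) / (2401 × 261) = 116994 / 626661 = 0.18669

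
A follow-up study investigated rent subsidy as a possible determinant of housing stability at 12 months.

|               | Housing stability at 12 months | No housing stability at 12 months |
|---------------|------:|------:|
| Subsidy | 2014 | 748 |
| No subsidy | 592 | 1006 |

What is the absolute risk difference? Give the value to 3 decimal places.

Cells: a = 2014, b = 748, c = 592, d = 1006.
Risk in exposed = 2014/2762 = 0.729182; risk in unexposed = 592/1598 = 0.370463.
Risk difference = 0.729182 − 0.370463 = 0.358719

0.359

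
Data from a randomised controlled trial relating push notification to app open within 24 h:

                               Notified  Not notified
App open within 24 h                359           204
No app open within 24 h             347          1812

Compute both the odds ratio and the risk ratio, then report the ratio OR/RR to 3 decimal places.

Reading the table with exposure as columns: a = 359 (Notified, case), b = 347 (Notified, non-case), c = 204 (Not notified, case), d = 1812.
OR = (359·1812)/(347·204) = 650508/70788 = 9.18952
Risk in exposed = 359/706 = 0.50850; risk in unexposed = 204/2016 = 0.10119; RR = 5.02516
OR/RR = 9.18952 / 5.02516 = 1.82870
The outcome is not rare, so the OR lies further from 1 than the RR.

1.829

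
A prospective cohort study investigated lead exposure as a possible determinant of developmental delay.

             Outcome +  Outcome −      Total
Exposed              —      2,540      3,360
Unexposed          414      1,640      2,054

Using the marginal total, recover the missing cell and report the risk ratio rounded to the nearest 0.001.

1.211

The missing cell is in the exposed row: 3360 − 2540 = 820.
So a = 820, b = 2540, c = 414, d = 1640.
RR = [a/(a+b)] / [c/(c+d)] = (820/3360) / (414/2054) = 0.24405/0.20156 = 1.21081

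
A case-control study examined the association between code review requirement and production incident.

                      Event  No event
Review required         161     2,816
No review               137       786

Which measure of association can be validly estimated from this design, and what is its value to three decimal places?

Cells: a = 161, b = 2816, c = 137, d = 786.
This is a case-control study: participants were sampled on outcome status, so risks in the source population cannot be estimated directly — relative risk is not valid here. The odds ratio is the appropriate measure.
OR = (a·d)/(b·c) = (161 × 786) / (2816 × 137) = 126546 / 385792 = 0.32802

0.328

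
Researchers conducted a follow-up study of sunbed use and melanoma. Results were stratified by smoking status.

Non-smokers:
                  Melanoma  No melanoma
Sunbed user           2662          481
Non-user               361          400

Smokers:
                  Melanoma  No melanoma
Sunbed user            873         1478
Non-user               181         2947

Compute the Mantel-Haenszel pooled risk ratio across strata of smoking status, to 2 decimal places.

2.76

RR_MH = Σ(aᵢ·n₀ᵢ/nᵢ) / Σ(cᵢ·n₁ᵢ/nᵢ), with n₁ᵢ = aᵢ+bᵢ (exposed), n₀ᵢ = cᵢ+dᵢ (unexposed), nᵢ = n₁ᵢ+n₀ᵢ.
Stratum 1 (Non-smokers): n₁ = 3143, n₀ = 761, n = 3904; a·n₀/n = 2662·761/3904 = 518.8991; c·n₁/n = 361·3143/3904 = 290.6309
Stratum 2 (Smokers): n₁ = 2351, n₀ = 3128, n = 5479; a·n₀/n = 873·3128/5479 = 498.4019; c·n₁/n = 181·2351/5479 = 77.6658
RR_MH = (518.8991 + 498.4019) / (290.6309 + 77.6658) = 1017.3010 / 368.2967 = 2.76218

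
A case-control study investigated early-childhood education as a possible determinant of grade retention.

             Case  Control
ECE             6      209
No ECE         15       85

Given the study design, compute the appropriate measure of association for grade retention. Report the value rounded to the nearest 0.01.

Cells: a = 6, b = 209, c = 15, d = 85.
This is a case-control study: participants were sampled on outcome status, so risks in the source population cannot be estimated directly — relative risk is not valid here. The odds ratio is the appropriate measure.
OR = (a·d)/(b·c) = (6 × 85) / (209 × 15) = 510 / 3135 = 0.16268

0.16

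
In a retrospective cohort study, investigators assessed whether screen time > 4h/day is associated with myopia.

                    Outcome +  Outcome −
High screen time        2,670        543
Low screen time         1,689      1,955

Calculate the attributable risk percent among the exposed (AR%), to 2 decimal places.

Cells: a = 2670, b = 543, c = 1689, d = 1955.
Risk in exposed = 2670/3213 = 0.83100; risk in unexposed = 1689/3644 = 0.46350.
RR = 0.83100/0.46350 = 1.79287
AR% = (RR − 1)/RR × 100 = (1.79287 − 1)/1.79287 × 100 = 44.2236%

44.22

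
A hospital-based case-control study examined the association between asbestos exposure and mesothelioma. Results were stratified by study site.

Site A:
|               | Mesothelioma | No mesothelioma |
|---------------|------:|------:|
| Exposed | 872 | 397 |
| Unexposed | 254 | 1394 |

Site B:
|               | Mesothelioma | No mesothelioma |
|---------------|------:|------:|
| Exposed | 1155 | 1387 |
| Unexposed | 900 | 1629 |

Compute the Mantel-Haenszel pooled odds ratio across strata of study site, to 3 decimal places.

OR_MH = Σ(aᵢdᵢ/nᵢ) / Σ(bᵢcᵢ/nᵢ), where nᵢ is the stratum total.
Stratum 1 (Site A): n = 2917; a·d/n = 872·1394/2917 = 416.7185; b·c/n = 397·254/2917 = 34.5691
Stratum 2 (Site B): n = 5071; a·d/n = 1155·1629/5071 = 371.0304; b·c/n = 1387·900/5071 = 246.1645
OR_MH = (416.7185 + 371.0304) / (34.5691 + 246.1645) = 787.7489 / 280.7335 = 2.80604

2.806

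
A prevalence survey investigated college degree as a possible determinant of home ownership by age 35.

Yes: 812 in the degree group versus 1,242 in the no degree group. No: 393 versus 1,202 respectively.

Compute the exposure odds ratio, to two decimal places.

From the description: a = 812, b = 393, c = 1242, d = 1202.
OR = (a·d)/(b·c) = (812 × 1202) / (393 × 1242) = 976024 / 488106 = 1.99961
The odds of home ownership by age 35 are about 2.00 times as high in the degree group.

2.00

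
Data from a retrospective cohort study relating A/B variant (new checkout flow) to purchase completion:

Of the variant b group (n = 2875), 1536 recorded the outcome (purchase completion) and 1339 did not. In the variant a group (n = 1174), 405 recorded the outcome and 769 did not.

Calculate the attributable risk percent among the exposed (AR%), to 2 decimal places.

35.43

From the description: a = 1536, b = 1339, c = 405, d = 769.
Risk in exposed = 1536/2875 = 0.53426; risk in unexposed = 405/1174 = 0.34497.
RR = 0.53426/0.34497 = 1.54870
AR% = (RR − 1)/RR × 100 = (1.54870 − 1)/1.54870 × 100 = 35.4296%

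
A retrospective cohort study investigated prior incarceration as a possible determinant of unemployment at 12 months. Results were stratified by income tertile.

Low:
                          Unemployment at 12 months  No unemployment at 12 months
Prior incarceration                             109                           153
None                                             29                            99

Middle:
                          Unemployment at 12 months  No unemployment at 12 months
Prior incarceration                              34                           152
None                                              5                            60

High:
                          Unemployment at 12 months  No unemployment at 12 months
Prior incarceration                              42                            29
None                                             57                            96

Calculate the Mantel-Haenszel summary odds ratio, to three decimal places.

OR_MH = Σ(aᵢdᵢ/nᵢ) / Σ(bᵢcᵢ/nᵢ), where nᵢ is the stratum total.
Stratum 1 (Low): n = 390; a·d/n = 109·99/390 = 27.6692; b·c/n = 153·29/390 = 11.3769
Stratum 2 (Middle): n = 251; a·d/n = 34·60/251 = 8.1275; b·c/n = 152·5/251 = 3.0279
Stratum 3 (High): n = 224; a·d/n = 42·96/224 = 18.0000; b·c/n = 29·57/224 = 7.3795
OR_MH = (27.6692 + 8.1275 + 18.0000) / (11.3769 + 3.0279 + 7.3795) = 53.7967 / 21.7843 = 2.46952

2.470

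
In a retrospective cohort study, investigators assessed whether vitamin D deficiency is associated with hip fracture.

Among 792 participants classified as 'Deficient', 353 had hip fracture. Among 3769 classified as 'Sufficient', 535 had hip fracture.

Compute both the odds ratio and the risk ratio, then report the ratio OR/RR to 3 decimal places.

From the description: a = 353, b = 439, c = 535, d = 3234.
OR = (353·3234)/(439·535) = 1141602/234865 = 4.86067
Risk in exposed = 353/792 = 0.44571; risk in unexposed = 535/3769 = 0.14195; RR = 3.13994
OR/RR = 4.86067 / 3.13994 = 1.54801
The outcome is not rare, so the OR lies further from 1 than the RR.

1.548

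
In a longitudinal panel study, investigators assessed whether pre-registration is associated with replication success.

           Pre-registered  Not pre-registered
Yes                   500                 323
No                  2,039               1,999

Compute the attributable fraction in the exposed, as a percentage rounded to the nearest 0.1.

Reading the table with exposure as columns: a = 500 (Pre-registered, case), b = 2039 (Pre-registered, non-case), c = 323 (Not pre-registered, case), d = 1999.
Risk in exposed = 500/2539 = 0.19693; risk in unexposed = 323/2322 = 0.13910.
RR = 0.19693/0.13910 = 1.41569
AR% = (RR − 1)/RR × 100 = (1.41569 − 1)/1.41569 × 100 = 29.3629%

29.4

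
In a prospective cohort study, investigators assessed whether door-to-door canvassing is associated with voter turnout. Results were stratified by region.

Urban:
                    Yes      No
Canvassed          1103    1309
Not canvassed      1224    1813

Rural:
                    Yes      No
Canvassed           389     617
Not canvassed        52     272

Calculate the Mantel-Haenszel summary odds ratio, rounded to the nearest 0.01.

1.40

OR_MH = Σ(aᵢdᵢ/nᵢ) / Σ(bᵢcᵢ/nᵢ), where nᵢ is the stratum total.
Stratum 1 (Urban): n = 5449; a·d/n = 1103·1813/5449 = 366.9919; b·c/n = 1309·1224/5449 = 294.0385
Stratum 2 (Rural): n = 1330; a·d/n = 389·272/1330 = 79.5549; b·c/n = 617·52/1330 = 24.1233
OR_MH = (366.9919 + 79.5549) / (294.0385 + 24.1233) = 446.5468 / 318.1618 = 1.40352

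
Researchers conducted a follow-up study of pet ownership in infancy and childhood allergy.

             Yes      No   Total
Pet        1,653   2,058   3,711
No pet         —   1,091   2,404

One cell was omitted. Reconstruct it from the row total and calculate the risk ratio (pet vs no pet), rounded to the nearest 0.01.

The missing cell is in the unexposed row: 2404 − 1091 = 1313.
So a = 1653, b = 2058, c = 1313, d = 1091.
RR = [a/(a+b)] / [c/(c+d)] = (1653/3711) / (1313/2404) = 0.44543/0.54617 = 0.81555

0.82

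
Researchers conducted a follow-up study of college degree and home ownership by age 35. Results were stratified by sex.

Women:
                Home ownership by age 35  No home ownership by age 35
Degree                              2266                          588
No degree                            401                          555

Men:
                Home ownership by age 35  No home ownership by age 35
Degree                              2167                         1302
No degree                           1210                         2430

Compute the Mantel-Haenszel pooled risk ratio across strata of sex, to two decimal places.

1.88

RR_MH = Σ(aᵢ·n₀ᵢ/nᵢ) / Σ(cᵢ·n₁ᵢ/nᵢ), with n₁ᵢ = aᵢ+bᵢ (exposed), n₀ᵢ = cᵢ+dᵢ (unexposed), nᵢ = n₁ᵢ+n₀ᵢ.
Stratum 1 (Women): n₁ = 2854, n₀ = 956, n = 3810; a·n₀/n = 2266·956/3810 = 568.5816; c·n₁/n = 401·2854/3810 = 300.3816
Stratum 2 (Men): n₁ = 3469, n₀ = 3640, n = 7109; a·n₀/n = 2167·3640/7109 = 1109.5625; c·n₁/n = 1210·3469/7109 = 590.4473
RR_MH = (568.5816 + 1109.5625) / (300.3816 + 590.4473) = 1678.1442 / 890.8289 = 1.88380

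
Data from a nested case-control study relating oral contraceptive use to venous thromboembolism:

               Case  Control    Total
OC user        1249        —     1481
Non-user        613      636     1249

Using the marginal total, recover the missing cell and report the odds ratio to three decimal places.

5.586

The missing cell is in the exposed row: 1481 − 1249 = 232.
So a = 1249, b = 232, c = 613, d = 636.
OR = (a·d)/(b·c) = (1249 × 636) / (232 × 613) = 794364 / 142216 = 5.58562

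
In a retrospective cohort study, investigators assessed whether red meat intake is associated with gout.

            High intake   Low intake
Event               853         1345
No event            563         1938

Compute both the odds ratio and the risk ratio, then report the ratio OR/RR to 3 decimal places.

1.485

Reading the table with exposure as columns: a = 853 (High intake, case), b = 563 (High intake, non-case), c = 1345 (Low intake, case), d = 1938.
OR = (853·1938)/(563·1345) = 1653114/757235 = 2.18309
Risk in exposed = 853/1416 = 0.60240; risk in unexposed = 1345/3283 = 0.40969; RR = 1.47040
OR/RR = 2.18309 / 1.47040 = 1.48470
The outcome is not rare, so the OR lies further from 1 than the RR.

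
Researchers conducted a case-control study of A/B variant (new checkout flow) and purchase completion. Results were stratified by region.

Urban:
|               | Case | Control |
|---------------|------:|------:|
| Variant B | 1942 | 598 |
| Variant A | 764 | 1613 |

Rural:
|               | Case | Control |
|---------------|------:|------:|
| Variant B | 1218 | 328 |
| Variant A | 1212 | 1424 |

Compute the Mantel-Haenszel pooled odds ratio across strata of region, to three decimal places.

5.595

OR_MH = Σ(aᵢdᵢ/nᵢ) / Σ(bᵢcᵢ/nᵢ), where nᵢ is the stratum total.
Stratum 1 (Urban): n = 4917; a·d/n = 1942·1613/4917 = 637.0645; b·c/n = 598·764/4917 = 92.9168
Stratum 2 (Rural): n = 4182; a·d/n = 1218·1424/4182 = 414.7374; b·c/n = 328·1212/4182 = 95.0588
OR_MH = (637.0645 + 414.7374) / (92.9168 + 95.0588) = 1051.8019 / 187.9756 = 5.59542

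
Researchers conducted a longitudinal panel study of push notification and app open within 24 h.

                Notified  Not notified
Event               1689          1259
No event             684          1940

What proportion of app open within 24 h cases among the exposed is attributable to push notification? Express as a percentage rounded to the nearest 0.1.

44.7

Reading the table with exposure as columns: a = 1689 (Notified, case), b = 684 (Notified, non-case), c = 1259 (Not notified, case), d = 1940.
Risk in exposed = 1689/2373 = 0.71176; risk in unexposed = 1259/3199 = 0.39356.
RR = 0.71176/0.39356 = 1.80851
AR% = (RR − 1)/RR × 100 = (1.80851 − 1)/1.80851 × 100 = 44.7058%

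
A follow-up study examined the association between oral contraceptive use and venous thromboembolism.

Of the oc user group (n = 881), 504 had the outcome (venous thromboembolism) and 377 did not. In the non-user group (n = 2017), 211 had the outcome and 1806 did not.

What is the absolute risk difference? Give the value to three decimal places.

From the description: a = 504, b = 377, c = 211, d = 1806.
Risk in exposed = 504/881 = 0.572077; risk in unexposed = 211/2017 = 0.104611.
Risk difference = 0.572077 − 0.104611 = 0.467466

0.467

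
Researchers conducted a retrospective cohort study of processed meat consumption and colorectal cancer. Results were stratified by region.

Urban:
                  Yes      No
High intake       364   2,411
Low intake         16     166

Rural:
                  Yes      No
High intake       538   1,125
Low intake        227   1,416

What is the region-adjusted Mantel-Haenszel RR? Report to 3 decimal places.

2.243

RR_MH = Σ(aᵢ·n₀ᵢ/nᵢ) / Σ(cᵢ·n₁ᵢ/nᵢ), with n₁ᵢ = aᵢ+bᵢ (exposed), n₀ᵢ = cᵢ+dᵢ (unexposed), nᵢ = n₁ᵢ+n₀ᵢ.
Stratum 1 (Urban): n₁ = 2775, n₀ = 182, n = 2957; a·n₀/n = 364·182/2957 = 22.4038; c·n₁/n = 16·2775/2957 = 15.0152
Stratum 2 (Rural): n₁ = 1663, n₀ = 1643, n = 3306; a·n₀/n = 538·1643/3306 = 267.3727; c·n₁/n = 227·1663/3306 = 114.1866
RR_MH = (22.4038 + 267.3727) / (15.0152 + 114.1866) = 289.7764 / 129.2018 = 2.24282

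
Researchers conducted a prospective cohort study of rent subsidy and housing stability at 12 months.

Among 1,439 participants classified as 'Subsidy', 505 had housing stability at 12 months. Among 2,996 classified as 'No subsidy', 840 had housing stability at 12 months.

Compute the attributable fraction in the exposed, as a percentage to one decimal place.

From the description: a = 505, b = 934, c = 840, d = 2156.
Risk in exposed = 505/1439 = 0.35094; risk in unexposed = 840/2996 = 0.28037.
RR = 0.35094/0.28037 = 1.25168
AR% = (RR − 1)/RR × 100 = (1.25168 − 1)/1.25168 × 100 = 20.1073%

20.1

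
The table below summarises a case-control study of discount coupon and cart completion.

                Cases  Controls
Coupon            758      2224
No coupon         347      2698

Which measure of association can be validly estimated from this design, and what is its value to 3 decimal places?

2.650

Cells: a = 758, b = 2224, c = 347, d = 2698.
This is a case-control study: participants were sampled on outcome status, so risks in the source population cannot be estimated directly — relative risk is not valid here. The odds ratio is the appropriate measure.
OR = (a·d)/(b·c) = (758 × 2698) / (2224 × 347) = 2045084 / 771728 = 2.65001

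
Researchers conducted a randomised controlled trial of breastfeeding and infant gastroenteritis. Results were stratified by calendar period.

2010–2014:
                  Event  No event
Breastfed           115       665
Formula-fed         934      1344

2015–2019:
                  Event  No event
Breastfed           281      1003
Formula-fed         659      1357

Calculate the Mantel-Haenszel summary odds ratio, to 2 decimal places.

0.41

OR_MH = Σ(aᵢdᵢ/nᵢ) / Σ(bᵢcᵢ/nᵢ), where nᵢ is the stratum total.
Stratum 1 (2010–2014): n = 3058; a·d/n = 115·1344/3058 = 50.5428; b·c/n = 665·934/3058 = 203.1099
Stratum 2 (2015–2019): n = 3300; a·d/n = 281·1357/3300 = 115.5506; b·c/n = 1003·659/3300 = 200.2961
OR_MH = (50.5428 + 115.5506) / (203.1099 + 200.2961) = 166.0934 / 403.4059 = 0.41173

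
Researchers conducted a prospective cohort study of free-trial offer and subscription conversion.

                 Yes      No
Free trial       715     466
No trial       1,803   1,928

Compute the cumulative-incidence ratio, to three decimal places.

Cells: a = 715, b = 466, c = 1803, d = 1928.
Risk in exposed = 715/1181 = 0.60542; risk in unexposed = 1803/3731 = 0.48325.
RR = 0.60542 / 0.48325 = 1.25281
The risk among the exposed is 1.25 times that among the unexposed.

1.253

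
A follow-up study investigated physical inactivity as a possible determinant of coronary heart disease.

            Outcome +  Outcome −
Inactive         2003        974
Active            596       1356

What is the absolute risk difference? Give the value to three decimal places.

0.367

Cells: a = 2003, b = 974, c = 596, d = 1356.
Risk in exposed = 2003/2977 = 0.672825; risk in unexposed = 596/1952 = 0.305328.
Risk difference = 0.672825 − 0.305328 = 0.367497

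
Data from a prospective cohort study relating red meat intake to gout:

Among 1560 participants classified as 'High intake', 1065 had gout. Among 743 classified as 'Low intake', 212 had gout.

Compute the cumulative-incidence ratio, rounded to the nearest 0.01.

From the description: a = 1065, b = 495, c = 212, d = 531.
Risk in exposed = 1065/1560 = 0.68269; risk in unexposed = 212/743 = 0.28533.
RR = 0.68269 / 0.28533 = 2.39264
The risk among the exposed is 2.39 times that among the unexposed.

2.39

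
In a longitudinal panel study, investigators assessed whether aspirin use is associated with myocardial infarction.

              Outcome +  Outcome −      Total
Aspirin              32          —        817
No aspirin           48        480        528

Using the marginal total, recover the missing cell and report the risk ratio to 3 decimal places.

The missing cell is in the exposed row: 817 − 32 = 785.
So a = 32, b = 785, c = 48, d = 480.
RR = [a/(a+b)] / [c/(c+d)] = (32/817) / (48/528) = 0.03917/0.09091 = 0.43084

0.431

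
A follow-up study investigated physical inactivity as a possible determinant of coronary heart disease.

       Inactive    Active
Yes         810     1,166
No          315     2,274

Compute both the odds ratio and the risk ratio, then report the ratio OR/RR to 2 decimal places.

2.36

Reading the table with exposure as columns: a = 810 (Inactive, case), b = 315 (Inactive, non-case), c = 1166 (Active, case), d = 2274.
OR = (810·2274)/(315·1166) = 1841940/367290 = 5.01495
Risk in exposed = 810/1125 = 0.72000; risk in unexposed = 1166/3440 = 0.33895; RR = 2.12419
OR/RR = 5.01495 / 2.12419 = 2.36088
The outcome is not rare, so the OR lies further from 1 than the RR.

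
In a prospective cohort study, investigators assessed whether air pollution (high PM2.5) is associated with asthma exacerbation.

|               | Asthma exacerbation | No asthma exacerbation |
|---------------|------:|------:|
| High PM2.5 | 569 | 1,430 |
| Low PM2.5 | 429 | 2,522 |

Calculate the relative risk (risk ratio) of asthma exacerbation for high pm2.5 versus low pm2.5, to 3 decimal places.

Cells: a = 569, b = 1430, c = 429, d = 2522.
Risk in exposed = 569/1999 = 0.28464; risk in unexposed = 429/2951 = 0.14537.
RR = 0.28464 / 0.14537 = 1.95799
The risk among the exposed is 1.96 times that among the unexposed.

1.958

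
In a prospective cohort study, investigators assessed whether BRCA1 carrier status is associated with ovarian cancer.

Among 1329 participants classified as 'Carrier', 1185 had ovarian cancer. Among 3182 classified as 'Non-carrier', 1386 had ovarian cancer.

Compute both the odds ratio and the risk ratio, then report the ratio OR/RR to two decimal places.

From the description: a = 1185, b = 144, c = 1386, d = 1796.
OR = (1185·1796)/(144·1386) = 2128260/199584 = 10.66348
Risk in exposed = 1185/1329 = 0.89165; risk in unexposed = 1386/3182 = 0.43558; RR = 2.04706
OR/RR = 10.66348 / 2.04706 = 5.20917
The outcome is not rare, so the OR lies further from 1 than the RR.

5.21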